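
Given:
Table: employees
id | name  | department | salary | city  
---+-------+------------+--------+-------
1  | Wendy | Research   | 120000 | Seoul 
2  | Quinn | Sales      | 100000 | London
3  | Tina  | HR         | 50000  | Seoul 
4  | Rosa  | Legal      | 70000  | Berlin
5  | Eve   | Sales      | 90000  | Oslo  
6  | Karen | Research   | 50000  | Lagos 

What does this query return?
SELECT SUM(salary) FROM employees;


SUM(salary) = 120000 + 100000 + 50000 + 70000 + 90000 + 50000 = 480000

480000


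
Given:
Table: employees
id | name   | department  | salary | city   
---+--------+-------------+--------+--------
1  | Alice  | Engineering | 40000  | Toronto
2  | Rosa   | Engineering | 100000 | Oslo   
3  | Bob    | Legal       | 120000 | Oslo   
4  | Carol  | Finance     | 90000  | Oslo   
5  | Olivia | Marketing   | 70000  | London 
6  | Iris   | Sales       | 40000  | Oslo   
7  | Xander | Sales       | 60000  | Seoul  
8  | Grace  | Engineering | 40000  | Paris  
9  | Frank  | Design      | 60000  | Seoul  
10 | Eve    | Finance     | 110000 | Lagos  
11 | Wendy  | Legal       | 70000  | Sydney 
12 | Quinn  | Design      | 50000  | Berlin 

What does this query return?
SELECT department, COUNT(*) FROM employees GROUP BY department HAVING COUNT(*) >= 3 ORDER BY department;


Groups with count >= 3:
  Engineering: 3 -> PASS
  Design: 2 -> filtered out
  Finance: 2 -> filtered out
  Legal: 2 -> filtered out
  Marketing: 1 -> filtered out
  Sales: 2 -> filtered out


1 groups:
Engineering, 3


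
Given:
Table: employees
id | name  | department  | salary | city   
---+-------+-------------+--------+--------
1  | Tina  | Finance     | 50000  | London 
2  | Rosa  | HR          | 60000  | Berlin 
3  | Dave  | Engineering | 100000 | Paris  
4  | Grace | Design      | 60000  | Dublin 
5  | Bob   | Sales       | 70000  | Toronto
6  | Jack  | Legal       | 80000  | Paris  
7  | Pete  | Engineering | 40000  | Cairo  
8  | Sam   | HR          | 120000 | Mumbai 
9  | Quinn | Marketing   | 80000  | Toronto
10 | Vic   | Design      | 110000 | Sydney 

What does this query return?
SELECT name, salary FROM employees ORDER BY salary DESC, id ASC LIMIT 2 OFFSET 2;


Sort by salary DESC (id ASC tiebreak), then skip 2 and take 2
Rows 3 through 4

2 rows:
Dave, 100000
Jack, 80000


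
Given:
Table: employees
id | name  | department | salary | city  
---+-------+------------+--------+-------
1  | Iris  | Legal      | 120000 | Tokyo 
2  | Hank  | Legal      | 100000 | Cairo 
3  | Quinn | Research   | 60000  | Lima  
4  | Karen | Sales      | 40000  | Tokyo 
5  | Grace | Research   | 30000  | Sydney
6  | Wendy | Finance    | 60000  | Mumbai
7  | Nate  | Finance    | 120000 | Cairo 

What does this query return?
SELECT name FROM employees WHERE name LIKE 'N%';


LIKE 'N%' matches names starting with 'N'
Matching: 1

1 rows:
Nate


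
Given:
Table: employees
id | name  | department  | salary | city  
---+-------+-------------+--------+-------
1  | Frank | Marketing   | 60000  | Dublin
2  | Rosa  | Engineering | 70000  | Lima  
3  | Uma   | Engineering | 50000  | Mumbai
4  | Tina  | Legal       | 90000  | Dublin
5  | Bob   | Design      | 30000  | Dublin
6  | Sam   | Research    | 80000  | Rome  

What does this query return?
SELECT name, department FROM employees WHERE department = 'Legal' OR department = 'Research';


Filtering: department = 'Legal' OR 'Research'
Matching: 2 rows

2 rows:
Tina, Legal
Sam, Research


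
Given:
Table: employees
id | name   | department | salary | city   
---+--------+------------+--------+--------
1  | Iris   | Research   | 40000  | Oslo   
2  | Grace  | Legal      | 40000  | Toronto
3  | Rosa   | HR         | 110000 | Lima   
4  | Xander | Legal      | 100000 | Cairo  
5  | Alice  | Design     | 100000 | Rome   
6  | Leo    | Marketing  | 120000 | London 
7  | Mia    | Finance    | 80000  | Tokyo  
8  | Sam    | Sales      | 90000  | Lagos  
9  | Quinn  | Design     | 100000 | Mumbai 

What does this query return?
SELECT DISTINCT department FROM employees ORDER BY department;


All 'department' values (row order): Research, Legal, HR, Legal, Design, Marketing, Finance, Sales, Design
Removing duplicates leaves 7 unique value(s).

7 values:
Design
Finance
HR
Legal
Marketing
Research
Sales


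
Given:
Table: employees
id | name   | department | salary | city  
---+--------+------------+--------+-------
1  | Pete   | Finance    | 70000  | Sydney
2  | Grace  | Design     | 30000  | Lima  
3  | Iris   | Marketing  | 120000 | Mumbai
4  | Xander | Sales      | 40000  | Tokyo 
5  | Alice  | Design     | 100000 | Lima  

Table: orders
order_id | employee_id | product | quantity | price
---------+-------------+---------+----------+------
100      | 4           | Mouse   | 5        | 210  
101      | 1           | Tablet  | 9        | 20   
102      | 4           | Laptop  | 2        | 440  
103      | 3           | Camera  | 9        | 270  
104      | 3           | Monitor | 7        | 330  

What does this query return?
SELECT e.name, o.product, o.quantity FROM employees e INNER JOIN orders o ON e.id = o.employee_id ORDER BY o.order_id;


Joining employees.id = orders.employee_id:
  employee Xander (id=4) -> order Mouse
  employee Pete (id=1) -> order Tablet
  employee Xander (id=4) -> order Laptop
  employee Iris (id=3) -> order Camera
  employee Iris (id=3) -> order Monitor


5 rows:
Xander, Mouse, 5
Pete, Tablet, 9
Xander, Laptop, 2
Iris, Camera, 9
Iris, Monitor, 7


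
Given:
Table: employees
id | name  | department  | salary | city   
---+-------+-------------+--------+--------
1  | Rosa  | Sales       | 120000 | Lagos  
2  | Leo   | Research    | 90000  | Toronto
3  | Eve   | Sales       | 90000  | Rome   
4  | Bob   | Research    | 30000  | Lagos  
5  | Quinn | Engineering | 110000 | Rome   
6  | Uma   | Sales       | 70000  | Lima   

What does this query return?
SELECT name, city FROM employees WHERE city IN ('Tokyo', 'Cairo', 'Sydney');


Filtering: city IN ('Tokyo', 'Cairo', 'Sydney')
Matching: 0 rows

Empty result set (0 rows)


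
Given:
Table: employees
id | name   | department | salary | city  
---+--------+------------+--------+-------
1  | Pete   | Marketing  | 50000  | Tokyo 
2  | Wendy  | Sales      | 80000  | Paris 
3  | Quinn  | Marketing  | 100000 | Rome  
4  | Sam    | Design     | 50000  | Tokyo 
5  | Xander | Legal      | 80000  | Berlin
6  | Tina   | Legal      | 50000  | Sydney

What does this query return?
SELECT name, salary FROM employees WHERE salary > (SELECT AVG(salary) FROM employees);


Subquery: AVG(salary) = 68333.33
Filtering: salary > 68333.33
  Wendy (80000) -> MATCH
  Quinn (100000) -> MATCH
  Xander (80000) -> MATCH


3 rows:
Wendy, 80000
Quinn, 100000
Xander, 80000


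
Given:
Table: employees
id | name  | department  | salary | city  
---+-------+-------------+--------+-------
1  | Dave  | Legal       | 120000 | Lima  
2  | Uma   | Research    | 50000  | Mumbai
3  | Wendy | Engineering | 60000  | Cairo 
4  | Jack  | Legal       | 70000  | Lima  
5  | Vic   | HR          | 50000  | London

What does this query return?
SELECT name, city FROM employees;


Projecting columns: name, city

5 rows:
Dave, Lima
Uma, Mumbai
Wendy, Cairo
Jack, Lima
Vic, London


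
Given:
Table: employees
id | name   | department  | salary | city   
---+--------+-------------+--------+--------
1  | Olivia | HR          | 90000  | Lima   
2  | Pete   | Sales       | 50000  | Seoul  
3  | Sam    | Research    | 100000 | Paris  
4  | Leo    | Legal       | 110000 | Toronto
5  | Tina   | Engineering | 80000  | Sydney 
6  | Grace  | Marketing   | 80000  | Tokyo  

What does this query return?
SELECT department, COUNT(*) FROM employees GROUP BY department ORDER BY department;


Assigning each row to its department group:
  Olivia -> HR
  Pete -> Sales
  Sam -> Research
  Leo -> Legal
  Tina -> Engineering
  Grace -> Marketing


6 groups:
Engineering, 1
HR, 1
Legal, 1
Marketing, 1
Research, 1
Sales, 1


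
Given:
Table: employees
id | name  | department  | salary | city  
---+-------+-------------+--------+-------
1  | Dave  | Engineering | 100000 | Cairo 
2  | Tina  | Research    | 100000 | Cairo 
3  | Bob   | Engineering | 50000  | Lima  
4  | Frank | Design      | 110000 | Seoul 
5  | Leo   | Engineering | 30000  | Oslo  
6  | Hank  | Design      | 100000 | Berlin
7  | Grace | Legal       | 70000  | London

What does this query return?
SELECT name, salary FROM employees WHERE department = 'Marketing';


Filtering: department = 'Marketing'
Matching rows: 0

Empty result set (0 rows)


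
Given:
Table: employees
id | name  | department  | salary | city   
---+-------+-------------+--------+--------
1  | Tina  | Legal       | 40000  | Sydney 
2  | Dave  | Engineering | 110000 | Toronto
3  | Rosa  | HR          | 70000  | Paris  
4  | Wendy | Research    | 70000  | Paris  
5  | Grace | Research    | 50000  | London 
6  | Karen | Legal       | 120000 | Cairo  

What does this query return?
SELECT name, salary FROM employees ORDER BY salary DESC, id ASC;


Sorting by salary DESC, then id ASC for ties

6 rows:
Karen, 120000
Dave, 110000
Rosa, 70000
Wendy, 70000
Grace, 50000
Tina, 40000


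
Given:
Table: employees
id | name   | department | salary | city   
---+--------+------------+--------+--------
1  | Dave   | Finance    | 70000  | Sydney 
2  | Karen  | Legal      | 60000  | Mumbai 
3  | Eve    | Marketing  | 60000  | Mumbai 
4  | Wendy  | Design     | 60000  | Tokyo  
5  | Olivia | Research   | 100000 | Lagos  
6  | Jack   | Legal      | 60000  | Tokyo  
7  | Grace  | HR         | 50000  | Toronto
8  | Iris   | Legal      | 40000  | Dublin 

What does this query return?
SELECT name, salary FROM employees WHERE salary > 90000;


Filtering: salary > 90000
Matching: 1 rows

1 rows:
Olivia, 100000


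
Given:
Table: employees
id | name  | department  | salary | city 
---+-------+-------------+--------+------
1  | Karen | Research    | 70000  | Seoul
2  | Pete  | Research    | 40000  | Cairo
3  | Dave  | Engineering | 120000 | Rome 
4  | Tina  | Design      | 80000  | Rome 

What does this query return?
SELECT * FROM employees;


SELECT * returns all 4 rows with all columns

4 rows:
1, Karen, Research, 70000, Seoul
2, Pete, Research, 40000, Cairo
3, Dave, Engineering, 120000, Rome
4, Tina, Design, 80000, Rome


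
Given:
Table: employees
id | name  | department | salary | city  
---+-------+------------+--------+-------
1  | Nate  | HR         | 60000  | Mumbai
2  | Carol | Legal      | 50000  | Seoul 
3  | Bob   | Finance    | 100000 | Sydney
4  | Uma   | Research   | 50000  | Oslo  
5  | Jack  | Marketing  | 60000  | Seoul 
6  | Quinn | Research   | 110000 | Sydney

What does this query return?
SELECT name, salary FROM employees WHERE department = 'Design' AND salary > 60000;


Filtering: department = 'Design' AND salary > 60000
Matching: 0 rows

Empty result set (0 rows)


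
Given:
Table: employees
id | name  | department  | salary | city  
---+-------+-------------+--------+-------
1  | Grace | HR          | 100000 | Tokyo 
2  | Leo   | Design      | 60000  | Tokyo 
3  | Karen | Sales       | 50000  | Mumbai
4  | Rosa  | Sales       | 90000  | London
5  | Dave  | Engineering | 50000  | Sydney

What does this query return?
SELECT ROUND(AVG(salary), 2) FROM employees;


SUM(salary) = 350000
COUNT = 5
ROUND(AVG, 2) = ROUND(350000 / 5, 2) = 70000.0

70000.0


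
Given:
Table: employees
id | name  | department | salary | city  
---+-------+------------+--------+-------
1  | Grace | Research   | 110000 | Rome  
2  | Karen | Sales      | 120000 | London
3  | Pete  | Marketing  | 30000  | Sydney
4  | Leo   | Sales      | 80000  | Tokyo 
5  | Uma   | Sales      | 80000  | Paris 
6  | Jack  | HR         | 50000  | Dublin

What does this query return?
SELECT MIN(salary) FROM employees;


Salaries: 110000, 120000, 30000, 80000, 80000, 50000
MIN = 30000

30000


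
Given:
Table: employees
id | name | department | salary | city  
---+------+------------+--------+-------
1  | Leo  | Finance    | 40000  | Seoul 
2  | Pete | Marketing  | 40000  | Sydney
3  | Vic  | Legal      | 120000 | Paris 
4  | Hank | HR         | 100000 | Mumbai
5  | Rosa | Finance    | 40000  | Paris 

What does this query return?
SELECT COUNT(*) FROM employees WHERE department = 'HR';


Counting rows where department = 'HR'
  Hank -> MATCH


1


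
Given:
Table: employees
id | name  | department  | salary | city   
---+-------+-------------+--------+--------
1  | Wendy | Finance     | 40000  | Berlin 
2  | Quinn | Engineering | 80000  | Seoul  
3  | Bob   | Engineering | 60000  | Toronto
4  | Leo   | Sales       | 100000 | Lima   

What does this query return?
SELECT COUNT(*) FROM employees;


COUNT(*) counts all rows

4


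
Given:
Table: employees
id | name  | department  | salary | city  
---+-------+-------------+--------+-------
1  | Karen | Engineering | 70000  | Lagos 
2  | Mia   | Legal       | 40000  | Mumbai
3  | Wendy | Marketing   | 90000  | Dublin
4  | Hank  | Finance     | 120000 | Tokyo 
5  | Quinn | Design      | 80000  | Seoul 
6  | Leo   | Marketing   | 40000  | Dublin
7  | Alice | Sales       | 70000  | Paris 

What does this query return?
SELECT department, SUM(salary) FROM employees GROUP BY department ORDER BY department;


Summing salary within each department:
  Design: 80000 = 80000
  Engineering: 70000 = 70000
  Finance: 120000 = 120000
  Legal: 40000 = 40000
  Marketing: 90000 + 40000 = 130000
  Sales: 70000 = 70000


6 groups:
Design, 80000
Engineering, 70000
Finance, 120000
Legal, 40000
Marketing, 130000
Sales, 70000


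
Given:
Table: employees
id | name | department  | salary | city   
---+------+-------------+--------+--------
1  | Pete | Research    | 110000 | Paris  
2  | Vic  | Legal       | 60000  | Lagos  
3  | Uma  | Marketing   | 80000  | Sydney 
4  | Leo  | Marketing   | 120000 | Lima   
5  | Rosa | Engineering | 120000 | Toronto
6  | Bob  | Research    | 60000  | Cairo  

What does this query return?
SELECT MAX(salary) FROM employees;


Salaries: 110000, 60000, 80000, 120000, 120000, 60000
MAX = 120000

120000


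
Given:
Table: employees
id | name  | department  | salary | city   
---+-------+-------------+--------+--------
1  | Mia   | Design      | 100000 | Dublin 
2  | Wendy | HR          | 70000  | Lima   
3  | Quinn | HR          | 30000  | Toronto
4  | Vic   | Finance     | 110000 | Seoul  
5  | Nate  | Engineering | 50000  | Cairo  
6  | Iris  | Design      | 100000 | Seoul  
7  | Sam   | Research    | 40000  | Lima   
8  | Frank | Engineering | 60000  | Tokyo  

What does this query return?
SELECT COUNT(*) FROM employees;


COUNT(*) counts all rows

8


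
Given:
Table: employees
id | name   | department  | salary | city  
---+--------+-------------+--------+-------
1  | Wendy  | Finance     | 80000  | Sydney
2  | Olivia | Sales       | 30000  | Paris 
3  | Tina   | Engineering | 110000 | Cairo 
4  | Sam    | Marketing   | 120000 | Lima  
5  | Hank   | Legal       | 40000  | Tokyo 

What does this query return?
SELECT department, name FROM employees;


Projecting columns: department, name

5 rows:
Finance, Wendy
Sales, Olivia
Engineering, Tina
Marketing, Sam
Legal, Hank


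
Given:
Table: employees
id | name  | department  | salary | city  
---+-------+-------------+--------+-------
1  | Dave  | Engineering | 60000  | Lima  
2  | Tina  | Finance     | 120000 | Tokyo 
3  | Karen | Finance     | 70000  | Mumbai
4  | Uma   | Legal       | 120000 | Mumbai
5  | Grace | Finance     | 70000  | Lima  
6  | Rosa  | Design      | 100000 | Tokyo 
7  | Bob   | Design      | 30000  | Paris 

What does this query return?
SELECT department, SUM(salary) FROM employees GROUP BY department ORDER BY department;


Summing salary within each department:
  Design: 100000 + 30000 = 130000
  Engineering: 60000 = 60000
  Finance: 120000 + 70000 + 70000 = 260000
  Legal: 120000 = 120000


4 groups:
Design, 130000
Engineering, 60000
Finance, 260000
Legal, 120000


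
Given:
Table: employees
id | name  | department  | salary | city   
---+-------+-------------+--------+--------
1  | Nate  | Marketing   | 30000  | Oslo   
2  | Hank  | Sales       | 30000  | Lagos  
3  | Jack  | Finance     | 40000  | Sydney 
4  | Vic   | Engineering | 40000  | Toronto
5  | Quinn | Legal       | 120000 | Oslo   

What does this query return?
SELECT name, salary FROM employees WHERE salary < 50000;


Filtering: salary < 50000
Matching: 4 rows

4 rows:
Nate, 30000
Hank, 30000
Jack, 40000
Vic, 40000


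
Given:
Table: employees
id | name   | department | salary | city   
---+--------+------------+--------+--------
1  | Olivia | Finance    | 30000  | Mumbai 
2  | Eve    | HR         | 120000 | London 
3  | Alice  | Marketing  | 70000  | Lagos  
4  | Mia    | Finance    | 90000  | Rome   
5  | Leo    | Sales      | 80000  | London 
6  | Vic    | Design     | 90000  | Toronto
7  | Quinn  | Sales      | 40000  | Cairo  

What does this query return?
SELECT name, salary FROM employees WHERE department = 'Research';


Filtering: department = 'Research'
Matching rows: 0

Empty result set (0 rows)


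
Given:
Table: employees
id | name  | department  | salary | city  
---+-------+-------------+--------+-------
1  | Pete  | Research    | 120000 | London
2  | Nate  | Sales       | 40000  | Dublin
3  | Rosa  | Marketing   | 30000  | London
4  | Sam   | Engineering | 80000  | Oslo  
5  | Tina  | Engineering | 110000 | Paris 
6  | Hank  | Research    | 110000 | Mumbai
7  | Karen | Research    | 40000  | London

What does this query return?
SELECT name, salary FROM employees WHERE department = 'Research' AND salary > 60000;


Filtering: department = 'Research' AND salary > 60000
Matching: 2 rows

2 rows:
Pete, 120000
Hank, 110000


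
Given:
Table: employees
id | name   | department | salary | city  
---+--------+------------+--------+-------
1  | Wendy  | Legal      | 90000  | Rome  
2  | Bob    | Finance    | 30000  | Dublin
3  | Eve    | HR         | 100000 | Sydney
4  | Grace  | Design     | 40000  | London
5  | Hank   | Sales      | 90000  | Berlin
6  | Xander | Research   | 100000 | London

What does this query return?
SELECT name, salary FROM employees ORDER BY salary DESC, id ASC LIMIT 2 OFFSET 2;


Sort by salary DESC (id ASC tiebreak), then skip 2 and take 2
Rows 3 through 4

2 rows:
Wendy, 90000
Hank, 90000


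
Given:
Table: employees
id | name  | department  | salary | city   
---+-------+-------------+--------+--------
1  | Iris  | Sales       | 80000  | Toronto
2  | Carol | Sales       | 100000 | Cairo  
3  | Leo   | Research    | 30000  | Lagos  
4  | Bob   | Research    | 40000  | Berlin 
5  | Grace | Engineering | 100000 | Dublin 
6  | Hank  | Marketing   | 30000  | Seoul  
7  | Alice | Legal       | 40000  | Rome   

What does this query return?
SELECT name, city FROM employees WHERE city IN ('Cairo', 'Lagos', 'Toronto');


Filtering: city IN ('Cairo', 'Lagos', 'Toronto')
Matching: 3 rows

3 rows:
Iris, Toronto
Carol, Cairo
Leo, Lagos


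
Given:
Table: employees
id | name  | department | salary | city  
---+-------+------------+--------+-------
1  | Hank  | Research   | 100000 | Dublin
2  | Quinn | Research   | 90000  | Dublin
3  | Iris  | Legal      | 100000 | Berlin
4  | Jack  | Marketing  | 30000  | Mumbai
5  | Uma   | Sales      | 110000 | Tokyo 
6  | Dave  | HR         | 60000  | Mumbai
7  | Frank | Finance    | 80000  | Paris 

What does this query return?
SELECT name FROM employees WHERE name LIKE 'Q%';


LIKE 'Q%' matches names starting with 'Q'
Matching: 1

1 rows:
Quinn


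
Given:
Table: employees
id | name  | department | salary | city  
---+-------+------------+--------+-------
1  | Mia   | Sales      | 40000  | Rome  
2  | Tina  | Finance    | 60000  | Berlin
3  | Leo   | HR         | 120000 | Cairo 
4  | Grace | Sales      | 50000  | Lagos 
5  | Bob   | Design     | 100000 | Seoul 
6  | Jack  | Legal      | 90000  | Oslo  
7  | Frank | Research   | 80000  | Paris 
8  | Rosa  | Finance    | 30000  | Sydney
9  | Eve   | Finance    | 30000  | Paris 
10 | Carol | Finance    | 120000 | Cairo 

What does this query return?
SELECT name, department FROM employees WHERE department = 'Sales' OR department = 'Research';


Filtering: department = 'Sales' OR 'Research'
Matching: 3 rows

3 rows:
Mia, Sales
Grace, Sales
Frank, Research


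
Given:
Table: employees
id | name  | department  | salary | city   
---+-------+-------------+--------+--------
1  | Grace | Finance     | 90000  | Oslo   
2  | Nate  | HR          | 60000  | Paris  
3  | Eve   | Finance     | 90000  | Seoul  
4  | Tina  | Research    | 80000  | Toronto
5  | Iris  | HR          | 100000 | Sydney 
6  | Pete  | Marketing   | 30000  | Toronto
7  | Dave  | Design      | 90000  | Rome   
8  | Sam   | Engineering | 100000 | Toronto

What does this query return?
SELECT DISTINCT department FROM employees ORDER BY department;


All 'department' values (row order): Finance, HR, Finance, Research, HR, Marketing, Design, Engineering
Removing duplicates leaves 6 unique value(s).

6 values:
Design
Engineering
Finance
HR
Marketing
Research


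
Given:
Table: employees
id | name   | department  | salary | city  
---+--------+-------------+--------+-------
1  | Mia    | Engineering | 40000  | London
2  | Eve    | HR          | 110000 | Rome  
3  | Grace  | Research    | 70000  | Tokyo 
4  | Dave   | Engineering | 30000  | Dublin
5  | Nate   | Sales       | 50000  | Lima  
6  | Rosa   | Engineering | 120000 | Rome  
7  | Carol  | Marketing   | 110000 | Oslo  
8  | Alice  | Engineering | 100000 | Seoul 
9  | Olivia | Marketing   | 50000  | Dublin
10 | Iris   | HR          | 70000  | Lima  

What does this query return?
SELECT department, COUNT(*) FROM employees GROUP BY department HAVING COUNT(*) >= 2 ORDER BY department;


Groups with count >= 2:
  Engineering: 4 -> PASS
  HR: 2 -> PASS
  Marketing: 2 -> PASS
  Research: 1 -> filtered out
  Sales: 1 -> filtered out


3 groups:
Engineering, 4
HR, 2
Marketing, 2


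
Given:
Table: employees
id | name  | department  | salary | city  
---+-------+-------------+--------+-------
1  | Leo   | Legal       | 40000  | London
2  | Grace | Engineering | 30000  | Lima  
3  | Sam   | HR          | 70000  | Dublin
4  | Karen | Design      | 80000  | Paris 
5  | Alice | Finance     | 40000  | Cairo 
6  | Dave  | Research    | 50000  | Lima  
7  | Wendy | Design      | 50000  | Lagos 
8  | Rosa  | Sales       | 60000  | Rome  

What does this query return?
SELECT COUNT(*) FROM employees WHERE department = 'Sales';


Counting rows where department = 'Sales'
  Rosa -> MATCH


1


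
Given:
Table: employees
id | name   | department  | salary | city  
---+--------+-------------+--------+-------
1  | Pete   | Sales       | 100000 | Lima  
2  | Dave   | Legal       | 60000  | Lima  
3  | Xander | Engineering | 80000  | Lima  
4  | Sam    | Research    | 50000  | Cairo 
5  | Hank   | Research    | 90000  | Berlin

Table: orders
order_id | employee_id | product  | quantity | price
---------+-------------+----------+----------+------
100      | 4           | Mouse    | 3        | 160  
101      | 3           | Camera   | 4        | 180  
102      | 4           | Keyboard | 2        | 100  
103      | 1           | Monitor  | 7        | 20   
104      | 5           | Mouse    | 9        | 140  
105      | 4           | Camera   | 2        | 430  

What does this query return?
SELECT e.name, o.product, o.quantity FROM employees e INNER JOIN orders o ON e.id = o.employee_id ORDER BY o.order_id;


Joining employees.id = orders.employee_id:
  employee Sam (id=4) -> order Mouse
  employee Xander (id=3) -> order Camera
  employee Sam (id=4) -> order Keyboard
  employee Pete (id=1) -> order Monitor
  employee Hank (id=5) -> order Mouse
  employee Sam (id=4) -> order Camera


6 rows:
Sam, Mouse, 3
Xander, Camera, 4
Sam, Keyboard, 2
Pete, Monitor, 7
Hank, Mouse, 9
Sam, Camera, 2


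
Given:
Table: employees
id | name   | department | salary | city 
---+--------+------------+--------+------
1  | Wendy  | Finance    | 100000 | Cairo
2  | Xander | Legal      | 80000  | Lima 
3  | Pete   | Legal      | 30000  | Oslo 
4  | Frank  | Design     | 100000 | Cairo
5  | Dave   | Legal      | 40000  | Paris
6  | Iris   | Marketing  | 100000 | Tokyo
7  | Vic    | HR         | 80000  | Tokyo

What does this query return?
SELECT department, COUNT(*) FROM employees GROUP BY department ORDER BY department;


Assigning each row to its department group:
  Wendy -> Finance
  Xander -> Legal
  Pete -> Legal
  Frank -> Design
  Dave -> Legal
  Iris -> Marketing
  Vic -> HR


5 groups:
Design, 1
Finance, 1
HR, 1
Legal, 3
Marketing, 1


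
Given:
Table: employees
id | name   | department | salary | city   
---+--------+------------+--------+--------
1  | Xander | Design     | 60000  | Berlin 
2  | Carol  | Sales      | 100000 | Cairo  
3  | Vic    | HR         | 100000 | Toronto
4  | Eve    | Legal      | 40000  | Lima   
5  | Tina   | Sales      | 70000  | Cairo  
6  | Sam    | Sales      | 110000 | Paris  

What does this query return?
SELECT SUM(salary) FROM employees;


SUM(salary) = 60000 + 100000 + 100000 + 40000 + 70000 + 110000 = 480000

480000


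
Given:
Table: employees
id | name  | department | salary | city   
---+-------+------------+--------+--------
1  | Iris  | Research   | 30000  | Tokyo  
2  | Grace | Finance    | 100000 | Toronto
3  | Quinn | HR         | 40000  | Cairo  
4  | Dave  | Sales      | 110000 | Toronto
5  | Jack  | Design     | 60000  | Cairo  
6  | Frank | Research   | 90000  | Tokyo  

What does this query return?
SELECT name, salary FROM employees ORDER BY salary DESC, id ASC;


Sorting by salary DESC, then id ASC for ties

6 rows:
Dave, 110000
Grace, 100000
Frank, 90000
Jack, 60000
Quinn, 40000
Iris, 30000


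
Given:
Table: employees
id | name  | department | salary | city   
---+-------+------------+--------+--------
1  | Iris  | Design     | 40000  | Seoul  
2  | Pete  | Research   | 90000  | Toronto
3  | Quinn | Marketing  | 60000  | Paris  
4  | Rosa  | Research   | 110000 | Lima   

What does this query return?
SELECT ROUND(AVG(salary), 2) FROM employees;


SUM(salary) = 300000
COUNT = 4
ROUND(AVG, 2) = ROUND(300000 / 4, 2) = 75000.0

75000.0


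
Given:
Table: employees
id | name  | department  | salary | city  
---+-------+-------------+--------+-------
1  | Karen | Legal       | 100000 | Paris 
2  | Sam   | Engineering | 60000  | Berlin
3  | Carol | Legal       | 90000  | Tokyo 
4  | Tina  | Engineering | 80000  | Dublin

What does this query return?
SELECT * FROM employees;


SELECT * returns all 4 rows with all columns

4 rows:
1, Karen, Legal, 100000, Paris
2, Sam, Engineering, 60000, Berlin
3, Carol, Legal, 90000, Tokyo
4, Tina, Engineering, 80000, Dublin


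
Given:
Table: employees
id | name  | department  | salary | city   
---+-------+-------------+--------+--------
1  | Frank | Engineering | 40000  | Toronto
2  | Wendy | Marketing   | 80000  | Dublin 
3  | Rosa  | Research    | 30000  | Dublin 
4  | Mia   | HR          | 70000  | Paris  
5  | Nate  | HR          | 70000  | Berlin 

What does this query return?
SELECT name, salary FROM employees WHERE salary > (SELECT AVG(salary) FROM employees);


Subquery: AVG(salary) = 58000.0
Filtering: salary > 58000.0
  Wendy (80000) -> MATCH
  Mia (70000) -> MATCH
  Nate (70000) -> MATCH


3 rows:
Wendy, 80000
Mia, 70000
Nate, 70000


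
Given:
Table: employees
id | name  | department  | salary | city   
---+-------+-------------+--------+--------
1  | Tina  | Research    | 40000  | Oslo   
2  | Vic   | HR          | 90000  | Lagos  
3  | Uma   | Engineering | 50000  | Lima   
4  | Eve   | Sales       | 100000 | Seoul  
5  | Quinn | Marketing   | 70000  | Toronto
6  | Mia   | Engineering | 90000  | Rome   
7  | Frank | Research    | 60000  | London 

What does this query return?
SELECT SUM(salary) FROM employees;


SUM(salary) = 40000 + 90000 + 50000 + 100000 + 70000 + 90000 + 60000 = 500000

500000


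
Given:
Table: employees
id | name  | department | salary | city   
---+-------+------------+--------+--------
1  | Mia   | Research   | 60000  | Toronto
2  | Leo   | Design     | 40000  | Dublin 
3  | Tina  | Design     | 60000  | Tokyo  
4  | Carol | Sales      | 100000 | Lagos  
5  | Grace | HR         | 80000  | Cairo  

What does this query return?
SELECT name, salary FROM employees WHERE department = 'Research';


Filtering: department = 'Research'
Matching rows: 1

1 rows:
Mia, 60000


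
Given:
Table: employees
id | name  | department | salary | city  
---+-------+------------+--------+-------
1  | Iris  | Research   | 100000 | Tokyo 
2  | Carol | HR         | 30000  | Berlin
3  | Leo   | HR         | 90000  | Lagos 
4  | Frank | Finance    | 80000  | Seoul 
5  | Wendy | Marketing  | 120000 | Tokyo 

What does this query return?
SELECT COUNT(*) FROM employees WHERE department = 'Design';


Counting rows where department = 'Design'


0


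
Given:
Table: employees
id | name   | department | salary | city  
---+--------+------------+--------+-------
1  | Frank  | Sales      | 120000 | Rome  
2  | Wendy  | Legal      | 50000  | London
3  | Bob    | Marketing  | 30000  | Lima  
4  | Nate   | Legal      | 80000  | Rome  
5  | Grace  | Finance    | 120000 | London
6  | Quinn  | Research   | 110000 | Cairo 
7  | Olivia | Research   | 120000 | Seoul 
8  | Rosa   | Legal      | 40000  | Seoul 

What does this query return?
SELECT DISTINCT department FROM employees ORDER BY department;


All 'department' values (row order): Sales, Legal, Marketing, Legal, Finance, Research, Research, Legal
Removing duplicates leaves 5 unique value(s).

5 values:
Finance
Legal
Marketing
Research
Sales


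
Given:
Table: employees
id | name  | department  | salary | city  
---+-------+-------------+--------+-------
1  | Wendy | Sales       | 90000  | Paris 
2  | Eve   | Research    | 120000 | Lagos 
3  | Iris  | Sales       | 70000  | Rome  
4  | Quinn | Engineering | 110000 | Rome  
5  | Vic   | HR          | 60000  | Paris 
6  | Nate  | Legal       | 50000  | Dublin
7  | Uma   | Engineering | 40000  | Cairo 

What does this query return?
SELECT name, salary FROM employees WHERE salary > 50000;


Filtering: salary > 50000
Matching: 5 rows

5 rows:
Wendy, 90000
Eve, 120000
Iris, 70000
Quinn, 110000
Vic, 60000


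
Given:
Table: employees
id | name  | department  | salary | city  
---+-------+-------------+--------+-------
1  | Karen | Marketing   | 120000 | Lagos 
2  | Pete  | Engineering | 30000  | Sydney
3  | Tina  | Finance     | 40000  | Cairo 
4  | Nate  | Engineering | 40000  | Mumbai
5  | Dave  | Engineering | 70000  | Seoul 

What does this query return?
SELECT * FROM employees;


SELECT * returns all 5 rows with all columns

5 rows:
1, Karen, Marketing, 120000, Lagos
2, Pete, Engineering, 30000, Sydney
3, Tina, Finance, 40000, Cairo
4, Nate, Engineering, 40000, Mumbai
5, Dave, Engineering, 70000, Seoul


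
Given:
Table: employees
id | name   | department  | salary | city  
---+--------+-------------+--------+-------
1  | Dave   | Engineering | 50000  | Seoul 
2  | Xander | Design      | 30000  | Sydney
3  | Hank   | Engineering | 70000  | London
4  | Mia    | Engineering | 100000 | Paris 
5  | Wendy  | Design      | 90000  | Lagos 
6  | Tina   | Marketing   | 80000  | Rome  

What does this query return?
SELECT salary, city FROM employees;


Projecting columns: salary, city

6 rows:
50000, Seoul
30000, Sydney
70000, London
100000, Paris
90000, Lagos
80000, Rome


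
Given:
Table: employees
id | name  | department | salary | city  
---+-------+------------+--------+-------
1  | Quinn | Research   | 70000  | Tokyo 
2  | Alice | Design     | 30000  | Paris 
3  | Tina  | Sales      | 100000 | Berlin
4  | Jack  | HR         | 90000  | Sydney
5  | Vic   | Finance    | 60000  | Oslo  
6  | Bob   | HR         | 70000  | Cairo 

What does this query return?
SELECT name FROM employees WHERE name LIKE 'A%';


LIKE 'A%' matches names starting with 'A'
Matching: 1

1 rows:
Alice


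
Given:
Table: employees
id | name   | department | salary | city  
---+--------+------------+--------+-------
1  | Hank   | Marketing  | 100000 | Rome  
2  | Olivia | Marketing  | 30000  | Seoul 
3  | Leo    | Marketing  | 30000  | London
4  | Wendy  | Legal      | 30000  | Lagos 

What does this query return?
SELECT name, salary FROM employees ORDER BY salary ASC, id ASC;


Sorting by salary ASC, then id ASC for ties

4 rows:
Olivia, 30000
Leo, 30000
Wendy, 30000
Hank, 100000


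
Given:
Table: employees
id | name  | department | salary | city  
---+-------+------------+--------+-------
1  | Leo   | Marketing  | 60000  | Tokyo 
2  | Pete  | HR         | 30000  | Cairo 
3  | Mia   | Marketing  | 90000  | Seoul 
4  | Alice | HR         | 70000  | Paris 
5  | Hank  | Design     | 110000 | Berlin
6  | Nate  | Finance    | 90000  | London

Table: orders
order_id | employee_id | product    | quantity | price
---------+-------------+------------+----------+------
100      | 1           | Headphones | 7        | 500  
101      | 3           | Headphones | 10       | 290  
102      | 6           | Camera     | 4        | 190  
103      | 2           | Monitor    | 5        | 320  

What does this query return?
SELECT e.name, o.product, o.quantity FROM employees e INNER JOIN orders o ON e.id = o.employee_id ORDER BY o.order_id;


Joining employees.id = orders.employee_id:
  employee Leo (id=1) -> order Headphones
  employee Mia (id=3) -> order Headphones
  employee Nate (id=6) -> order Camera
  employee Pete (id=2) -> order Monitor


4 rows:
Leo, Headphones, 7
Mia, Headphones, 10
Nate, Camera, 4
Pete, Monitor, 5


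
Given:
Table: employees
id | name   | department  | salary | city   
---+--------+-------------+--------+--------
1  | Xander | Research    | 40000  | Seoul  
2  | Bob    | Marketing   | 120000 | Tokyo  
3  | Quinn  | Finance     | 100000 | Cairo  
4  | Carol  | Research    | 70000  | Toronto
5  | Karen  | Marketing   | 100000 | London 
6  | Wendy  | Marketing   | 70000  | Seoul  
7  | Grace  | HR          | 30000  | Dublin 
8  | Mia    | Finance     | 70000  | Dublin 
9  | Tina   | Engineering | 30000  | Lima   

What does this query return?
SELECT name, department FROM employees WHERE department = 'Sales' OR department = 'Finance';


Filtering: department = 'Sales' OR 'Finance'
Matching: 2 rows

2 rows:
Quinn, Finance
Mia, Finance


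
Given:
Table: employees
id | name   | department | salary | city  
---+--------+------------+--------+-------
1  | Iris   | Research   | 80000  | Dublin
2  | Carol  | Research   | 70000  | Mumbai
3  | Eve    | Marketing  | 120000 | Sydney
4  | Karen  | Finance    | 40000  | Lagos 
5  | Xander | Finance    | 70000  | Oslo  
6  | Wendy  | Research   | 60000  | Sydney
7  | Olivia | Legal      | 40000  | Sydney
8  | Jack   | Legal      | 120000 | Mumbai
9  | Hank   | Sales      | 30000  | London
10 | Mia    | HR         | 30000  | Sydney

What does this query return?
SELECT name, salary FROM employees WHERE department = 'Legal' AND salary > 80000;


Filtering: department = 'Legal' AND salary > 80000
Matching: 1 rows

1 rows:
Jack, 120000


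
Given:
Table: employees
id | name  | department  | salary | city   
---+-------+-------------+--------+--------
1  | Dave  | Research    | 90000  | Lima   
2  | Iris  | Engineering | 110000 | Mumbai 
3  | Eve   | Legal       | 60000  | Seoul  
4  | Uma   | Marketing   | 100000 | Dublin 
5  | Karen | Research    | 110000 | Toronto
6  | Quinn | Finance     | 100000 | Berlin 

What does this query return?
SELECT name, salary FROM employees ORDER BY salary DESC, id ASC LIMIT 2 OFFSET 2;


Sort by salary DESC (id ASC tiebreak), then skip 2 and take 2
Rows 3 through 4

2 rows:
Uma, 100000
Quinn, 100000


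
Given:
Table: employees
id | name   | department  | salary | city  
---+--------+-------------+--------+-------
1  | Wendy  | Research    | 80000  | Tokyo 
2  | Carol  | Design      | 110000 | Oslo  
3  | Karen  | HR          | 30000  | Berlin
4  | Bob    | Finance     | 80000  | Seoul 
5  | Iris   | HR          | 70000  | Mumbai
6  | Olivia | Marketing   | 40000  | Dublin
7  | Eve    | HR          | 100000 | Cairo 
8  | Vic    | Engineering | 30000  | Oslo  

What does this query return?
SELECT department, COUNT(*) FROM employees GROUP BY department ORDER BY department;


Assigning each row to its department group:
  Wendy -> Research
  Carol -> Design
  Karen -> HR
  Bob -> Finance
  Iris -> HR
  Olivia -> Marketing
  Eve -> HR
  Vic -> Engineering


6 groups:
Design, 1
Engineering, 1
Finance, 1
HR, 3
Marketing, 1
Research, 1


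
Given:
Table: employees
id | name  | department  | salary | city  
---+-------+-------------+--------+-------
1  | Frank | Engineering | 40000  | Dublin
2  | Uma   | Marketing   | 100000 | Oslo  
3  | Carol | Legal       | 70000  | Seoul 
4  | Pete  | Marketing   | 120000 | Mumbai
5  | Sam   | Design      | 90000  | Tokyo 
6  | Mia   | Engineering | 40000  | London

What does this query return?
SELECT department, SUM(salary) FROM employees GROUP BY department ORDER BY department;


Summing salary within each department:
  Design: 90000 = 90000
  Engineering: 40000 + 40000 = 80000
  Legal: 70000 = 70000
  Marketing: 100000 + 120000 = 220000


4 groups:
Design, 90000
Engineering, 80000
Legal, 70000
Marketing, 220000


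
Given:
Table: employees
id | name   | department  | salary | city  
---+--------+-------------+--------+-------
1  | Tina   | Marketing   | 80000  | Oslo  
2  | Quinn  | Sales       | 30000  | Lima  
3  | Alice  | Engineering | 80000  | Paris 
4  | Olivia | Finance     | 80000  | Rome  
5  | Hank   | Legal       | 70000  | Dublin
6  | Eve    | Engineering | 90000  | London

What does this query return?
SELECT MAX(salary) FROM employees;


Salaries: 80000, 30000, 80000, 80000, 70000, 90000
MAX = 90000

90000


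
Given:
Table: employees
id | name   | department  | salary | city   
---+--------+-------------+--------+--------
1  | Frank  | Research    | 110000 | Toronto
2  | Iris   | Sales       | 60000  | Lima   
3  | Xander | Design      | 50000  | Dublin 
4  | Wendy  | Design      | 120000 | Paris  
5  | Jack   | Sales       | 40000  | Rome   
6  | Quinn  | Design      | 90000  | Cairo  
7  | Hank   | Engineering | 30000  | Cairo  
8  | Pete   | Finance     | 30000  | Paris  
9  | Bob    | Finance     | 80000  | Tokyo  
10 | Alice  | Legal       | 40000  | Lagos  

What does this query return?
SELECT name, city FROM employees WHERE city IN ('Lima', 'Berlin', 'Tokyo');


Filtering: city IN ('Lima', 'Berlin', 'Tokyo')
Matching: 2 rows

2 rows:
Iris, Lima
Bob, Tokyo


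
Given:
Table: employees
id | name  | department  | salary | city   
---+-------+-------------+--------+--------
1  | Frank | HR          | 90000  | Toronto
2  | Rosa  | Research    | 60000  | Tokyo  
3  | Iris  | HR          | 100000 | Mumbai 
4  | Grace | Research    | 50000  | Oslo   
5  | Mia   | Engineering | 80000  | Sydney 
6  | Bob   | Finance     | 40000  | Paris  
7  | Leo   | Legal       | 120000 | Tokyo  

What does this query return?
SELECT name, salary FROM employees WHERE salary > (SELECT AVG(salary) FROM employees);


Subquery: AVG(salary) = 77142.86
Filtering: salary > 77142.86
  Frank (90000) -> MATCH
  Iris (100000) -> MATCH
  Mia (80000) -> MATCH
  Leo (120000) -> MATCH


4 rows:
Frank, 90000
Iris, 100000
Mia, 80000
Leo, 120000


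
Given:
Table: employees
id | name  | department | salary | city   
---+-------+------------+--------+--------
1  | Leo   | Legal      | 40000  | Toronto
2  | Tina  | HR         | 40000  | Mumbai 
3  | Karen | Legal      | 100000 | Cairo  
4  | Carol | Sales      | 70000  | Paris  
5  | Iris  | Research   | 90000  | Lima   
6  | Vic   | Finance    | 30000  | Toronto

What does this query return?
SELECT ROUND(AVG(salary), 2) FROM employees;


SUM(salary) = 370000
COUNT = 6
ROUND(AVG, 2) = ROUND(370000 / 6, 2) = 61666.67

61666.67


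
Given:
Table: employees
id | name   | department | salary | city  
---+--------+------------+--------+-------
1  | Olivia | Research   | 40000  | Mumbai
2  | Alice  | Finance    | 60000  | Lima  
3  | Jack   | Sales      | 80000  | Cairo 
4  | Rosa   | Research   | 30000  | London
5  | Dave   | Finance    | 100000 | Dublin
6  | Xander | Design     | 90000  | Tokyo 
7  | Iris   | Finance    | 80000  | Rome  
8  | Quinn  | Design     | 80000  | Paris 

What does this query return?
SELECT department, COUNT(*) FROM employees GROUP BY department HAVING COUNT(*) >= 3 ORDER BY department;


Groups with count >= 3:
  Finance: 3 -> PASS
  Design: 2 -> filtered out
  Research: 2 -> filtered out
  Sales: 1 -> filtered out


1 groups:
Finance, 3
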